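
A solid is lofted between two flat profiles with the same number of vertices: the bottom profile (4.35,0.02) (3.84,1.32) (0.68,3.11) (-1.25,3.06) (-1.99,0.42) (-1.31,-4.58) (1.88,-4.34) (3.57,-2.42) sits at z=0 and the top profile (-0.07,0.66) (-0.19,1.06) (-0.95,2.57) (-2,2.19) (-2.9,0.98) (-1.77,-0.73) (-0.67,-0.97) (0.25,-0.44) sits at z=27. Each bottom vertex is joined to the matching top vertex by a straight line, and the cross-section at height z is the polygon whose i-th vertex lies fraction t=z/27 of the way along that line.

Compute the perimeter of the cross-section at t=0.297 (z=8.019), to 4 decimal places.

Cross-section at t=0.297: each vertex is (1-t)·p0[i] + t·p1[i].
  v1: (1-0.297)·(4.35,0.02) + 0.297·(-0.07,0.66) = (3.0373,0.2101)
  v2: (1-0.297)·(3.84,1.32) + 0.297·(-0.19,1.06) = (2.6431,1.2428)
  v3: (1-0.297)·(0.68,3.11) + 0.297·(-0.95,2.57) = (0.1959,2.9496)
  v4: (1-0.297)·(-1.25,3.06) + 0.297·(-2,2.19) = (-1.4728,2.8016)
  v5: (1-0.297)·(-1.99,0.42) + 0.297·(-2.9,0.98) = (-2.2603,0.5863)
  v6: (1-0.297)·(-1.31,-4.58) + 0.297·(-1.77,-0.73) = (-1.4466,-3.4366)
  v7: (1-0.297)·(1.88,-4.34) + 0.297·(-0.67,-0.97) = (1.1227,-3.3391)
  v8: (1-0.297)·(3.57,-2.42) + 0.297·(0.25,-0.44) = (2.5840,-1.8319)
Perimeter = Σ |v_{i+1} − v_i|:
  edge 1→2: √(-0.3942² + 1.0327²) = 1.1054 (running 1.1054)
  edge 2→3: √(-2.4472² + 1.7068²) = 2.9836 (running 4.0890)
  edge 3→4: √(-1.6686² + -0.1480²) = 1.6752 (running 5.7642)
  edge 4→5: √(-0.7875² + -2.2153²) = 2.3511 (running 8.1153)
  edge 5→6: √(0.8136² + -4.0229²) = 4.1043 (running 12.2196)
  edge 6→7: √(2.5693² + 0.0974²) = 2.5711 (running 14.7907)
  edge 7→8: √(1.4613² + 1.5072²) = 2.0993 (running 16.8900)
  edge 8→1: √(0.4533² + 2.0420²) = 2.0917 (running 18.9818)
Perimeter = 18.9818

Perimeter at t=0.297: 18.9818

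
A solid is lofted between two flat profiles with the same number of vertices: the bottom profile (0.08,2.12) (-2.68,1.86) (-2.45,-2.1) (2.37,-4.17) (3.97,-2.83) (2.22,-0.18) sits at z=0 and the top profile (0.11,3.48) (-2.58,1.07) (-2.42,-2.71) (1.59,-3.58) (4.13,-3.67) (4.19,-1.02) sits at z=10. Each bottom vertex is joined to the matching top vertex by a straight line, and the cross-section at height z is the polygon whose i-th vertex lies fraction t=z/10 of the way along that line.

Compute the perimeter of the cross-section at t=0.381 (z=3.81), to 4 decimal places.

Cross-section at t=0.381: each vertex is (1-t)·p0[i] + t·p1[i].
  v1: (1-0.381)·(0.08,2.12) + 0.381·(0.11,3.48) = (0.0914,2.6382)
  v2: (1-0.381)·(-2.68,1.86) + 0.381·(-2.58,1.07) = (-2.6419,1.5590)
  v3: (1-0.381)·(-2.45,-2.1) + 0.381·(-2.42,-2.71) = (-2.4386,-2.3324)
  v4: (1-0.381)·(2.37,-4.17) + 0.381·(1.59,-3.58) = (2.0728,-3.9452)
  v5: (1-0.381)·(3.97,-2.83) + 0.381·(4.13,-3.67) = (4.0310,-3.1500)
  v6: (1-0.381)·(2.22,-0.18) + 0.381·(4.19,-1.02) = (2.9706,-0.5000)
Perimeter = Σ |v_{i+1} − v_i|:
  edge 1→2: √(-2.7333² + -1.0792²) = 2.9386 (running 2.9386)
  edge 2→3: √(0.2033² + -3.8914²) = 3.8967 (running 6.8354)
  edge 3→4: √(4.5114² + -1.6128²) = 4.7910 (running 11.6264)
  edge 4→5: √(1.9581² + 0.7952²) = 2.1134 (running 13.7398)
  edge 5→6: √(-1.0604² + 2.6500²) = 2.8543 (running 16.5941)
  edge 6→1: √(-2.8791² + 3.1382²) = 4.2588 (running 20.8529)
Perimeter = 20.8529

Perimeter at t=0.381: 20.8529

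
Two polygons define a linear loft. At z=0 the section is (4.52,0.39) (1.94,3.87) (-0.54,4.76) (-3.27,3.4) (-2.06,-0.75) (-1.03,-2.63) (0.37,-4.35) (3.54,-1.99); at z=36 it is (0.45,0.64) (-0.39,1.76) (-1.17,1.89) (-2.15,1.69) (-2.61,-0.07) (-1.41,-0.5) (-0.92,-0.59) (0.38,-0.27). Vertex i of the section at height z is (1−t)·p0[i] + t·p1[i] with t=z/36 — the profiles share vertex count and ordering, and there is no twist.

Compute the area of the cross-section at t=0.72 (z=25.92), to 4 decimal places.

Area at t=0.72: 12.6873

Cross-section at t=0.72: each vertex is (1-t)·p0[i] + t·p1[i].
  v1: (1-0.72)·(4.52,0.39) + 0.72·(0.45,0.64) = (1.5896,0.5700)
  v2: (1-0.72)·(1.94,3.87) + 0.72·(-0.39,1.76) = (0.2624,2.3508)
  v3: (1-0.72)·(-0.54,4.76) + 0.72·(-1.17,1.89) = (-0.9936,2.6936)
  v4: (1-0.72)·(-3.27,3.4) + 0.72·(-2.15,1.69) = (-2.4636,2.1688)
  v5: (1-0.72)·(-2.06,-0.75) + 0.72·(-2.61,-0.07) = (-2.4560,-0.2604)
  v6: (1-0.72)·(-1.03,-2.63) + 0.72·(-1.41,-0.5) = (-1.3036,-1.0964)
  v7: (1-0.72)·(0.37,-4.35) + 0.72·(-0.92,-0.59) = (-0.5588,-1.6428)
  v8: (1-0.72)·(3.54,-1.99) + 0.72·(0.38,-0.27) = (1.2648,-0.7516)
Shoelace sum Σ(x_i·y_{i+1} − x_{i+1}·y_i):
  i=1: 1.5896·2.3508 − 0.2624·0.5700 = +3.5873 (running +3.5873)
  i=2: 0.2624·2.6936 − -0.9936·2.3508 = +3.0426 (running +6.6298)
  i=3: -0.9936·2.1688 − -2.4636·2.6936 = +4.4810 (running +11.1109)
  i=4: -2.4636·-0.2604 − -2.4560·2.1688 = +5.9681 (running +17.0789)
  i=5: -2.4560·-1.0964 − -1.3036·-0.2604 = +2.3533 (running +19.4322)
  i=6: -1.3036·-1.6428 − -0.5588·-1.0964 = +1.5289 (running +20.9611)
  i=7: -0.5588·-0.7516 − 1.2648·-1.6428 = +2.4978 (running +23.4589)
  i=8: 1.2648·0.5700 − 1.5896·-0.7516 = +1.9157 (running +25.3746)
Area = |Σ|/2 = |25.3746|/2 = 12.6873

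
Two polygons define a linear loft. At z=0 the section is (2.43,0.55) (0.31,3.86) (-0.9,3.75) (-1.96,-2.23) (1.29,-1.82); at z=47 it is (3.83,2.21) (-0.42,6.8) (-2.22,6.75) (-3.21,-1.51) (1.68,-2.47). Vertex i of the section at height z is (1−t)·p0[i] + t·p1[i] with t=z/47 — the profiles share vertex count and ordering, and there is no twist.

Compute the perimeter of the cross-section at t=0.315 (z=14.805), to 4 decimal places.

Perimeter at t=0.315: 20.0124

Cross-section at t=0.315: each vertex is (1-t)·p0[i] + t·p1[i].
  v1: (1-0.315)·(2.43,0.55) + 0.315·(3.83,2.21) = (2.8710,1.0729)
  v2: (1-0.315)·(0.31,3.86) + 0.315·(-0.42,6.8) = (0.0801,4.7861)
  v3: (1-0.315)·(-0.9,3.75) + 0.315·(-2.22,6.75) = (-1.3158,4.6950)
  v4: (1-0.315)·(-1.96,-2.23) + 0.315·(-3.21,-1.51) = (-2.3537,-2.0032)
  v5: (1-0.315)·(1.29,-1.82) + 0.315·(1.68,-2.47) = (1.4129,-2.0248)
Perimeter = Σ |v_{i+1} − v_i|:
  edge 1→2: √(-2.7910² + 3.7132²) = 4.6451 (running 4.6451)
  edge 2→3: √(-1.3959² + -0.0911²) = 1.3988 (running 6.0440)
  edge 3→4: √(-1.0379² + -6.6982²) = 6.7781 (running 12.8221)
  edge 4→5: √(3.7666² + -0.0215²) = 3.7667 (running 16.5888)
  edge 5→1: √(1.4582² + 3.0977²) = 3.4237 (running 20.0124)
Perimeter = 20.0124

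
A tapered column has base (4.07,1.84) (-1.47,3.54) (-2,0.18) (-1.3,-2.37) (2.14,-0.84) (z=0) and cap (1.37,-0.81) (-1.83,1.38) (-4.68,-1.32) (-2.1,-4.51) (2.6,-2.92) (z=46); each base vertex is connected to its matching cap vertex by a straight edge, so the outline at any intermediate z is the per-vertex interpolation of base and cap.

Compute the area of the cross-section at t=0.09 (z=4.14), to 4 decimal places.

Area at t=0.09: 21.4346

Cross-section at t=0.09: each vertex is (1-t)·p0[i] + t·p1[i].
  v1: (1-0.09)·(4.07,1.84) + 0.09·(1.37,-0.81) = (3.8270,1.6015)
  v2: (1-0.09)·(-1.47,3.54) + 0.09·(-1.83,1.38) = (-1.5024,3.3456)
  v3: (1-0.09)·(-2,0.18) + 0.09·(-4.68,-1.32) = (-2.2412,0.0450)
  v4: (1-0.09)·(-1.3,-2.37) + 0.09·(-2.1,-4.51) = (-1.3720,-2.5626)
  v5: (1-0.09)·(2.14,-0.84) + 0.09·(2.6,-2.92) = (2.1814,-1.0272)
Shoelace sum Σ(x_i·y_{i+1} − x_{i+1}·y_i):
  i=1: 3.8270·3.3456 − -1.5024·1.6015 = +15.2097 (running +15.2097)
  i=2: -1.5024·0.0450 − -2.2412·3.3456 = +7.4306 (running +22.6403)
  i=3: -2.2412·-2.5626 − -1.3720·0.0450 = +5.8050 (running +28.4453)
  i=4: -1.3720·-1.0272 − 2.1814·-2.5626 = +6.9994 (running +35.4447)
  i=5: 2.1814·1.6015 − 3.8270·-1.0272 = +7.4246 (running +42.8693)
Area = |Σ|/2 = |42.8693|/2 = 21.4346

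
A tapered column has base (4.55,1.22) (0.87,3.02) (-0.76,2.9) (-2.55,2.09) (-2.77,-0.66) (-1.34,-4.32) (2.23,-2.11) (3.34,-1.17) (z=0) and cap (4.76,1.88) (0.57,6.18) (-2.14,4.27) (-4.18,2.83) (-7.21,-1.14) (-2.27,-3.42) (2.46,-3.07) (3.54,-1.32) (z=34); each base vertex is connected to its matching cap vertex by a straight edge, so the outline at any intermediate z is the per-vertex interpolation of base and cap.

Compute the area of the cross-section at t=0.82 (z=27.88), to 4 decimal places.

Area at t=0.82: 62.6237

Cross-section at t=0.82: each vertex is (1-t)·p0[i] + t·p1[i].
  v1: (1-0.82)·(4.55,1.22) + 0.82·(4.76,1.88) = (4.7222,1.7612)
  v2: (1-0.82)·(0.87,3.02) + 0.82·(0.57,6.18) = (0.6240,5.6112)
  v3: (1-0.82)·(-0.76,2.9) + 0.82·(-2.14,4.27) = (-1.8916,4.0234)
  v4: (1-0.82)·(-2.55,2.09) + 0.82·(-4.18,2.83) = (-3.8866,2.6968)
  v5: (1-0.82)·(-2.77,-0.66) + 0.82·(-7.21,-1.14) = (-6.4108,-1.0536)
  v6: (1-0.82)·(-1.34,-4.32) + 0.82·(-2.27,-3.42) = (-2.1026,-3.5820)
  v7: (1-0.82)·(2.23,-2.11) + 0.82·(2.46,-3.07) = (2.4186,-2.8972)
  v8: (1-0.82)·(3.34,-1.17) + 0.82·(3.54,-1.32) = (3.5040,-1.2930)
Shoelace sum Σ(x_i·y_{i+1} − x_{i+1}·y_i):
  i=1: 4.7222·5.6112 − 0.6240·1.7612 = +25.3982 (running +25.3982)
  i=2: 0.6240·4.0234 − -1.8916·5.6112 = +13.1247 (running +38.5230)
  i=3: -1.8916·2.6968 − -3.8866·4.0234 = +10.5361 (running +49.0590)
  i=4: -3.8866·-1.0536 − -6.4108·2.6968 = +21.3836 (running +70.4426)
  i=5: -6.4108·-3.5820 − -2.1026·-1.0536 = +20.7482 (running +91.1908)
  i=6: -2.1026·-2.8972 − 2.4186·-3.5820 = +14.7551 (running +105.9459)
  i=7: 2.4186·-1.2930 − 3.5040·-2.8972 = +7.0245 (running +112.9704)
  i=8: 3.5040·1.7612 − 4.7222·-1.2930 = +12.2770 (running +125.2475)
Area = |Σ|/2 = |125.2475|/2 = 62.6237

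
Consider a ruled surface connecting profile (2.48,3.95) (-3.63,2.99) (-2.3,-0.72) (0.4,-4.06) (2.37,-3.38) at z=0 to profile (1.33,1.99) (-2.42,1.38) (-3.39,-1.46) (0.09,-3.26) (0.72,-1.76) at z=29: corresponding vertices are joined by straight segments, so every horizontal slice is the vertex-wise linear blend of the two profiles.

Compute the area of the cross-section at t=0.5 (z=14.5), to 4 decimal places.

Area at t=0.5: 23.9248

Cross-section at t=0.5: each vertex is (1-t)·p0[i] + t·p1[i].
  v1: (1-0.5)·(2.48,3.95) + 0.5·(1.33,1.99) = (1.9050,2.9700)
  v2: (1-0.5)·(-3.63,2.99) + 0.5·(-2.42,1.38) = (-3.0250,2.1850)
  v3: (1-0.5)·(-2.3,-0.72) + 0.5·(-3.39,-1.46) = (-2.8450,-1.0900)
  v4: (1-0.5)·(0.4,-4.06) + 0.5·(0.09,-3.26) = (0.2450,-3.6600)
  v5: (1-0.5)·(2.37,-3.38) + 0.5·(0.72,-1.76) = (1.5450,-2.5700)
Shoelace sum Σ(x_i·y_{i+1} − x_{i+1}·y_i):
  i=1: 1.9050·2.1850 − -3.0250·2.9700 = +13.1467 (running +13.1467)
  i=2: -3.0250·-1.0900 − -2.8450·2.1850 = +9.5136 (running +22.6603)
  i=3: -2.8450·-3.6600 − 0.2450·-1.0900 = +10.6797 (running +33.3400)
  i=4: 0.2450·-2.5700 − 1.5450·-3.6600 = +5.0250 (running +38.3650)
  i=5: 1.5450·2.9700 − 1.9050·-2.5700 = +9.4845 (running +47.8495)
Area = |Σ|/2 = |47.8496|/2 = 23.9248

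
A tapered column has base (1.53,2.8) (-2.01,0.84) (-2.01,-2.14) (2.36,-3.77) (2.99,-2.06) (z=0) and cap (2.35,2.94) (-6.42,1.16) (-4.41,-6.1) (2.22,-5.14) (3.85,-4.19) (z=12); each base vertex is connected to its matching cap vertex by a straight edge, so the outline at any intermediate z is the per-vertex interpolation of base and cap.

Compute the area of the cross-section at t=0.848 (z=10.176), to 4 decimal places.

Area at t=0.848: 58.3860

Cross-section at t=0.848: each vertex is (1-t)·p0[i] + t·p1[i].
  v1: (1-0.848)·(1.53,2.8) + 0.848·(2.35,2.94) = (2.2254,2.9187)
  v2: (1-0.848)·(-2.01,0.84) + 0.848·(-6.42,1.16) = (-5.7497,1.1114)
  v3: (1-0.848)·(-2.01,-2.14) + 0.848·(-4.41,-6.1) = (-4.0452,-5.4981)
  v4: (1-0.848)·(2.36,-3.77) + 0.848·(2.22,-5.14) = (2.2413,-4.9318)
  v5: (1-0.848)·(2.99,-2.06) + 0.848·(3.85,-4.19) = (3.7193,-3.8662)
Shoelace sum Σ(x_i·y_{i+1} − x_{i+1}·y_i):
  i=1: 2.2254·1.1114 − -5.7497·2.9187 = +19.2549 (running +19.2549)
  i=2: -5.7497·-5.4981 − -4.0452·1.1114 = +36.1079 (running +55.3628)
  i=3: -4.0452·-4.9318 − 2.2413·-5.4981 = +32.2727 (running +87.6354)
  i=4: 2.2413·-3.8662 − 3.7193·-4.9318 = +9.6773 (running +97.3127)
  i=5: 3.7193·2.9187 − 2.2254·-3.8662 = +19.4593 (running +116.7720)
Area = |Σ|/2 = |116.7720|/2 = 58.3860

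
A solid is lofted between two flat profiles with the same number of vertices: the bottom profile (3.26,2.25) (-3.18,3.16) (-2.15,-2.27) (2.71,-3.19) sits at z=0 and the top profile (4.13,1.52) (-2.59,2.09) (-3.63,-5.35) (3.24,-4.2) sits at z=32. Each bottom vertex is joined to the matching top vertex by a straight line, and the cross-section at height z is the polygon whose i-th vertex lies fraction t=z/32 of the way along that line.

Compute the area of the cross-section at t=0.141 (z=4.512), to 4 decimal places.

Area at t=0.141: 32.4712

Cross-section at t=0.141: each vertex is (1-t)·p0[i] + t·p1[i].
  v1: (1-0.141)·(3.26,2.25) + 0.141·(4.13,1.52) = (3.3827,2.1471)
  v2: (1-0.141)·(-3.18,3.16) + 0.141·(-2.59,2.09) = (-3.0968,3.0091)
  v3: (1-0.141)·(-2.15,-2.27) + 0.141·(-3.63,-5.35) = (-2.3587,-2.7043)
  v4: (1-0.141)·(2.71,-3.19) + 0.141·(3.24,-4.2) = (2.7847,-3.3324)
Shoelace sum Σ(x_i·y_{i+1} − x_{i+1}·y_i):
  i=1: 3.3827·3.0091 − -3.0968·2.1471 = +16.8280 (running +16.8280)
  i=2: -3.0968·-2.7043 − -2.3587·3.0091 = +15.4722 (running +32.3002)
  i=3: -2.3587·-3.3324 − 2.7847·-2.7043 = +15.3908 (running +47.6910)
  i=4: 2.7847·2.1471 − 3.3827·-3.3324 = +17.2515 (running +64.9424)
Area = |Σ|/2 = |64.9424|/2 = 32.4712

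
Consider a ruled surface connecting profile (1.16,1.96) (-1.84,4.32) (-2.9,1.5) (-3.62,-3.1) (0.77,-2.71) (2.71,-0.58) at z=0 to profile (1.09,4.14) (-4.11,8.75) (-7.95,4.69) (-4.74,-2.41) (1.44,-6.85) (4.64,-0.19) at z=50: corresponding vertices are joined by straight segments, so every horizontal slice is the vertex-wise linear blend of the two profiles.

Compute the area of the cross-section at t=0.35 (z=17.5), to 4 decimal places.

Area at t=0.35: 50.5505

Cross-section at t=0.35: each vertex is (1-t)·p0[i] + t·p1[i].
  v1: (1-0.35)·(1.16,1.96) + 0.35·(1.09,4.14) = (1.1355,2.7230)
  v2: (1-0.35)·(-1.84,4.32) + 0.35·(-4.11,8.75) = (-2.6345,5.8705)
  v3: (1-0.35)·(-2.9,1.5) + 0.35·(-7.95,4.69) = (-4.6675,2.6165)
  v4: (1-0.35)·(-3.62,-3.1) + 0.35·(-4.74,-2.41) = (-4.0120,-2.8585)
  v5: (1-0.35)·(0.77,-2.71) + 0.35·(1.44,-6.85) = (1.0045,-4.1590)
  v6: (1-0.35)·(2.71,-0.58) + 0.35·(4.64,-0.19) = (3.3855,-0.4435)
Shoelace sum Σ(x_i·y_{i+1} − x_{i+1}·y_i):
  i=1: 1.1355·5.8705 − -2.6345·2.7230 = +13.8397 (running +13.8397)
  i=2: -2.6345·2.6165 − -4.6675·5.8705 = +20.5074 (running +34.3471)
  i=3: -4.6675·-2.8585 − -4.0120·2.6165 = +23.8394 (running +58.1865)
  i=4: -4.0120·-4.1590 − 1.0045·-2.8585 = +19.5573 (running +77.7438)
  i=5: 1.0045·-0.4435 − 3.3855·-4.1590 = +13.6348 (running +91.3786)
  i=6: 3.3855·2.7230 − 1.1355·-0.4435 = +9.7223 (running +101.1009)
Area = |Σ|/2 = |101.1009|/2 = 50.5505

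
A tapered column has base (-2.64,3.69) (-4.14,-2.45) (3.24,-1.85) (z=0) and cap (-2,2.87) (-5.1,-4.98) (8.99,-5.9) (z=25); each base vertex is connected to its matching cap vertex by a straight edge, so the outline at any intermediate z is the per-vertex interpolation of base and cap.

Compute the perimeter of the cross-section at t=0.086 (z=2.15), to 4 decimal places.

Cross-section at t=0.086: each vertex is (1-t)·p0[i] + t·p1[i].
  v1: (1-0.086)·(-2.64,3.69) + 0.086·(-2,2.87) = (-2.5850,3.6195)
  v2: (1-0.086)·(-4.14,-2.45) + 0.086·(-5.1,-4.98) = (-4.2226,-2.6676)
  v3: (1-0.086)·(3.24,-1.85) + 0.086·(8.99,-5.9) = (3.7345,-2.1983)
Perimeter = Σ |v_{i+1} − v_i|:
  edge 1→2: √(-1.6376² + -6.2871²) = 6.4968 (running 6.4968)
  edge 2→3: √(7.9571² + 0.4693²) = 7.9709 (running 14.4677)
  edge 3→1: √(-6.3195² + 5.8178²) = 8.5897 (running 23.0574)
Perimeter = 23.0574

Perimeter at t=0.086: 23.0574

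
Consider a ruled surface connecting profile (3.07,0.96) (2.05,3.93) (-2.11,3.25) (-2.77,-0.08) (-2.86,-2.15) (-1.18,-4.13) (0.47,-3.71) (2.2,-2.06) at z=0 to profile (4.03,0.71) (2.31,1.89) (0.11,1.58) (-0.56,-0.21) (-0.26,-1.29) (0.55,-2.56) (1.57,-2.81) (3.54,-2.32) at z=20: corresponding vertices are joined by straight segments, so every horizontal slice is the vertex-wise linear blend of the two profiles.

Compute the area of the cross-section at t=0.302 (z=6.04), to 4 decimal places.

Cross-section at t=0.302: each vertex is (1-t)·p0[i] + t·p1[i].
  v1: (1-0.302)·(3.07,0.96) + 0.302·(4.03,0.71) = (3.3599,0.8845)
  v2: (1-0.302)·(2.05,3.93) + 0.302·(2.31,1.89) = (2.1285,3.3139)
  v3: (1-0.302)·(-2.11,3.25) + 0.302·(0.11,1.58) = (-1.4396,2.7457)
  v4: (1-0.302)·(-2.77,-0.08) + 0.302·(-0.56,-0.21) = (-2.1026,-0.1193)
  v5: (1-0.302)·(-2.86,-2.15) + 0.302·(-0.26,-1.29) = (-2.0748,-1.8903)
  v6: (1-0.302)·(-1.18,-4.13) + 0.302·(0.55,-2.56) = (-0.6575,-3.6559)
  v7: (1-0.302)·(0.47,-3.71) + 0.302·(1.57,-2.81) = (0.8022,-3.4382)
  v8: (1-0.302)·(2.2,-2.06) + 0.302·(3.54,-2.32) = (2.6047,-2.1385)
Shoelace sum Σ(x_i·y_{i+1} − x_{i+1}·y_i):
  i=1: 3.3599·3.3139 − 2.1285·0.8845 = +9.2518 (running +9.2518)
  i=2: 2.1285·2.7457 − -1.4396·3.3139 = +10.6148 (running +19.8666)
  i=3: -1.4396·-0.1193 − -2.1026·2.7457 = +5.9447 (running +25.8113)
  i=4: -2.1026·-1.8903 − -2.0748·-0.1193 = +3.7270 (running +29.5383)
  i=5: -2.0748·-3.6559 − -0.6575·-1.8903 = +6.3422 (running +35.8805)
  i=6: -0.6575·-3.4382 − 0.8022·-3.6559 = +5.1935 (running +41.0740)
  i=7: 0.8022·-2.1385 − 2.6047·-3.4382 = +7.2399 (running +48.3139)
  i=8: 2.6047·0.8845 − 3.3599·-2.1385 = +9.4891 (running +57.8030)
Area = |Σ|/2 = |57.8030|/2 = 28.9015

Area at t=0.302: 28.9015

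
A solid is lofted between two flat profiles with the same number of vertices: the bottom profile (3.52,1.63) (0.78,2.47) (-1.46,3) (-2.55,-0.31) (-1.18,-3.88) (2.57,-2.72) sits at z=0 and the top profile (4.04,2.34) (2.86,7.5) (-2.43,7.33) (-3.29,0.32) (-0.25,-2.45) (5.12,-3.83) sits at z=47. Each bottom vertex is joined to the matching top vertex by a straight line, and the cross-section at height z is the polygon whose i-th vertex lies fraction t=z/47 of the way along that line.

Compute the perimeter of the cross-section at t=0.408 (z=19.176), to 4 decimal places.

Cross-section at t=0.408: each vertex is (1-t)·p0[i] + t·p1[i].
  v1: (1-0.408)·(3.52,1.63) + 0.408·(4.04,2.34) = (3.7322,1.9197)
  v2: (1-0.408)·(0.78,2.47) + 0.408·(2.86,7.5) = (1.6286,4.5222)
  v3: (1-0.408)·(-1.46,3) + 0.408·(-2.43,7.33) = (-1.8558,4.7666)
  v4: (1-0.408)·(-2.55,-0.31) + 0.408·(-3.29,0.32) = (-2.8519,-0.0530)
  v5: (1-0.408)·(-1.18,-3.88) + 0.408·(-0.25,-2.45) = (-0.8006,-3.2966)
  v6: (1-0.408)·(2.57,-2.72) + 0.408·(5.12,-3.83) = (3.6104,-3.1729)
Perimeter = Σ |v_{i+1} − v_i|:
  edge 1→2: √(-2.1035² + 2.6026²) = 3.3464 (running 3.3464)
  edge 2→3: √(-3.4844² + 0.2444²) = 3.4930 (running 6.8393)
  edge 3→4: √(-0.9962² + -4.8196²) = 4.9215 (running 11.7608)
  edge 4→5: √(2.0514² + -3.2436²) = 3.8378 (running 15.5986)
  edge 5→6: √(4.4110² + 0.1237²) = 4.4127 (running 20.0113)
  edge 6→1: √(0.1218² + 5.0926²) = 5.0940 (running 25.1053)
Perimeter = 25.1053

Perimeter at t=0.408: 25.1053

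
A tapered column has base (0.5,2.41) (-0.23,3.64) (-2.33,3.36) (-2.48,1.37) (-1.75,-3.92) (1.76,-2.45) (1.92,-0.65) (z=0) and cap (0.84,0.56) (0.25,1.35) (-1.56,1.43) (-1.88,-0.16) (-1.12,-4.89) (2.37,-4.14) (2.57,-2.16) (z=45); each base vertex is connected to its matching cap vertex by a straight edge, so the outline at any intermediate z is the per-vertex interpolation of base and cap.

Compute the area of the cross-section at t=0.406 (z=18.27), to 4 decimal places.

Area at t=0.406: 22.1355

Cross-section at t=0.406: each vertex is (1-t)·p0[i] + t·p1[i].
  v1: (1-0.406)·(0.5,2.41) + 0.406·(0.84,0.56) = (0.6380,1.6589)
  v2: (1-0.406)·(-0.23,3.64) + 0.406·(0.25,1.35) = (-0.0351,2.7103)
  v3: (1-0.406)·(-2.33,3.36) + 0.406·(-1.56,1.43) = (-2.0174,2.5764)
  v4: (1-0.406)·(-2.48,1.37) + 0.406·(-1.88,-0.16) = (-2.2364,0.7488)
  v5: (1-0.406)·(-1.75,-3.92) + 0.406·(-1.12,-4.89) = (-1.4942,-4.3138)
  v6: (1-0.406)·(1.76,-2.45) + 0.406·(2.37,-4.14) = (2.0077,-3.1361)
  v7: (1-0.406)·(1.92,-0.65) + 0.406·(2.57,-2.16) = (2.1839,-1.2631)
Shoelace sum Σ(x_i·y_{i+1} − x_{i+1}·y_i):
  i=1: 0.6380·2.7103 − -0.0351·1.6589 = +1.7875 (running +1.7875)
  i=2: -0.0351·2.5764 − -2.0174·2.7103 = +5.3771 (running +7.1647)
  i=3: -2.0174·0.7488 − -2.2364·2.5764 = +4.2513 (running +11.4159)
  i=4: -2.2364·-4.3138 − -1.4942·0.7488 = +10.7663 (running +22.1822)
  i=5: -1.4942·-3.1361 − 2.0077·-4.3138 = +13.3468 (running +35.5290)
  i=6: 2.0077·-1.2631 − 2.1839·-3.1361 = +4.3132 (running +39.8422)
  i=7: 2.1839·1.6589 − 0.6380·-1.2631 = +4.4288 (running +44.2710)
Area = |Σ|/2 = |44.2710|/2 = 22.1355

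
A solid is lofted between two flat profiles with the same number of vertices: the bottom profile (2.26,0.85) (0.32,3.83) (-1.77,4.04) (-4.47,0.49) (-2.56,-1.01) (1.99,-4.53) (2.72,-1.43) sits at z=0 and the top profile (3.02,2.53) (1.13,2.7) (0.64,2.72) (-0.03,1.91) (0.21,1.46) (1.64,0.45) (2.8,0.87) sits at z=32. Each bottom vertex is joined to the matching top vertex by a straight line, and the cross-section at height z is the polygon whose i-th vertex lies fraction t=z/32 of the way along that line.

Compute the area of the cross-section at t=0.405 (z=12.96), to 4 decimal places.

Area at t=0.405: 18.9073

Cross-section at t=0.405: each vertex is (1-t)·p0[i] + t·p1[i].
  v1: (1-0.405)·(2.26,0.85) + 0.405·(3.02,2.53) = (2.5678,1.5304)
  v2: (1-0.405)·(0.32,3.83) + 0.405·(1.13,2.7) = (0.6481,3.3723)
  v3: (1-0.405)·(-1.77,4.04) + 0.405·(0.64,2.72) = (-0.7939,3.5054)
  v4: (1-0.405)·(-4.47,0.49) + 0.405·(-0.03,1.91) = (-2.6718,1.0651)
  v5: (1-0.405)·(-2.56,-1.01) + 0.405·(0.21,1.46) = (-1.4381,-0.0096)
  v6: (1-0.405)·(1.99,-4.53) + 0.405·(1.64,0.45) = (1.8483,-2.5131)
  v7: (1-0.405)·(2.72,-1.43) + 0.405·(2.8,0.87) = (2.7524,-0.4985)
Shoelace sum Σ(x_i·y_{i+1} − x_{i+1}·y_i):
  i=1: 2.5678·3.3723 − 0.6481·1.5304 = +7.6677 (running +7.6677)
  i=2: 0.6481·3.5054 − -0.7939·3.3723 = +4.9492 (running +12.6169)
  i=3: -0.7939·1.0651 − -2.6718·3.5054 = +8.5201 (running +21.1370)
  i=4: -2.6718·-0.0096 − -1.4381·1.0651 = +1.5576 (running +22.6945)
  i=5: -1.4381·-2.5131 − 1.8483·-0.0096 = +3.6321 (running +26.3266)
  i=6: 1.8483·-0.4985 − 2.7524·-2.5131 = +5.9957 (running +32.3223)
  i=7: 2.7524·1.5304 − 2.5678·-0.4985 = +5.4923 (running +37.8146)
Area = |Σ|/2 = |37.8146|/2 = 18.9073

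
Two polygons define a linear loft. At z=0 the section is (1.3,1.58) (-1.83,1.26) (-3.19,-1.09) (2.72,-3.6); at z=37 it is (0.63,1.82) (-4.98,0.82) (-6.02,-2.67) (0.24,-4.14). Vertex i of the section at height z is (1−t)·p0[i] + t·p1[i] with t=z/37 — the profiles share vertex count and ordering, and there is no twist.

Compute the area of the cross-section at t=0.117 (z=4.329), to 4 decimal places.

Cross-section at t=0.117: each vertex is (1-t)·p0[i] + t·p1[i].
  v1: (1-0.117)·(1.3,1.58) + 0.117·(0.63,1.82) = (1.2216,1.6081)
  v2: (1-0.117)·(-1.83,1.26) + 0.117·(-4.98,0.82) = (-2.1986,1.2085)
  v3: (1-0.117)·(-3.19,-1.09) + 0.117·(-6.02,-2.67) = (-3.5211,-1.2749)
  v4: (1-0.117)·(2.72,-3.6) + 0.117·(0.24,-4.14) = (2.4298,-3.6632)
Shoelace sum Σ(x_i·y_{i+1} − x_{i+1}·y_i):
  i=1: 1.2216·1.2085 − -2.1986·1.6081 = +5.0118 (running +5.0118)
  i=2: -2.1986·-1.2749 − -3.5211·1.2085 = +7.0582 (running +12.0700)
  i=3: -3.5211·-3.6632 − 2.4298·-1.2749 = +15.9962 (running +28.0661)
  i=4: 2.4298·1.6081 − 1.2216·-3.6632 = +8.3824 (running +36.4485)
Area = |Σ|/2 = |36.4485|/2 = 18.2242

Area at t=0.117: 18.2242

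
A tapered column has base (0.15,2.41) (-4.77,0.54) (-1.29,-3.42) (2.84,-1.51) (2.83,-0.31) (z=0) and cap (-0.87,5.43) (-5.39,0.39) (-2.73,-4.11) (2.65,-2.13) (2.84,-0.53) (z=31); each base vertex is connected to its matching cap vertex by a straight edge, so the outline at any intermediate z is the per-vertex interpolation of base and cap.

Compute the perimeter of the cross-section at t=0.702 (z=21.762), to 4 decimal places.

Cross-section at t=0.702: each vertex is (1-t)·p0[i] + t·p1[i].
  v1: (1-0.702)·(0.15,2.41) + 0.702·(-0.87,5.43) = (-0.5660,4.5300)
  v2: (1-0.702)·(-4.77,0.54) + 0.702·(-5.39,0.39) = (-5.2052,0.4347)
  v3: (1-0.702)·(-1.29,-3.42) + 0.702·(-2.73,-4.11) = (-2.3009,-3.9044)
  v4: (1-0.702)·(2.84,-1.51) + 0.702·(2.65,-2.13) = (2.7066,-1.9452)
  v5: (1-0.702)·(2.83,-0.31) + 0.702·(2.84,-0.53) = (2.8370,-0.4644)
Perimeter = Σ |v_{i+1} − v_i|:
  edge 1→2: √(-4.6392² + -4.0953²) = 6.1882 (running 6.1882)
  edge 2→3: √(2.9044² + -4.3391²) = 5.2214 (running 11.4096)
  edge 3→4: √(5.0075² + 1.9591²) = 5.3771 (running 16.7867)
  edge 4→5: √(0.1304² + 1.4808²) = 1.4865 (running 18.2732)
  edge 5→1: √(-3.4031² + 4.9945²) = 6.0436 (running 24.3169)
Perimeter = 24.3169

Perimeter at t=0.702: 24.3169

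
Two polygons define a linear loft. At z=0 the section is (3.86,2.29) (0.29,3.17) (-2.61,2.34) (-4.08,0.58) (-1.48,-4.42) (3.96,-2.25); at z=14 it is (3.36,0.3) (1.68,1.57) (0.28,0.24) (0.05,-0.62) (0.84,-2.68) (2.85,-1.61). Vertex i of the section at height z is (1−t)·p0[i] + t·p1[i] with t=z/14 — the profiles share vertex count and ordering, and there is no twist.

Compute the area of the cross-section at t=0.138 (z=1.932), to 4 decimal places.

Area at t=0.138: 36.7185

Cross-section at t=0.138: each vertex is (1-t)·p0[i] + t·p1[i].
  v1: (1-0.138)·(3.86,2.29) + 0.138·(3.36,0.3) = (3.7910,2.0154)
  v2: (1-0.138)·(0.29,3.17) + 0.138·(1.68,1.57) = (0.4818,2.9492)
  v3: (1-0.138)·(-2.61,2.34) + 0.138·(0.28,0.24) = (-2.2112,2.0502)
  v4: (1-0.138)·(-4.08,0.58) + 0.138·(0.05,-0.62) = (-3.5101,0.4144)
  v5: (1-0.138)·(-1.48,-4.42) + 0.138·(0.84,-2.68) = (-1.1598,-4.1799)
  v6: (1-0.138)·(3.96,-2.25) + 0.138·(2.85,-1.61) = (3.8068,-2.1617)
Shoelace sum Σ(x_i·y_{i+1} − x_{i+1}·y_i):
  i=1: 3.7910·2.9492 − 0.4818·2.0154 = +10.2094 (running +10.2094)
  i=2: 0.4818·2.0502 − -2.2112·2.9492 = +7.5090 (running +17.7184)
  i=3: -2.2112·0.4144 − -3.5101·2.0502 = +6.2800 (running +23.9984)
  i=4: -3.5101·-4.1799 − -1.1598·0.4144 = +15.1523 (running +39.1507)
  i=5: -1.1598·-2.1617 − 3.8068·-4.1799 = +18.4193 (running +57.5699)
  i=6: 3.8068·2.0154 − 3.7910·-2.1617 = +15.8671 (running +73.4371)
Area = |Σ|/2 = |73.4371|/2 = 36.7185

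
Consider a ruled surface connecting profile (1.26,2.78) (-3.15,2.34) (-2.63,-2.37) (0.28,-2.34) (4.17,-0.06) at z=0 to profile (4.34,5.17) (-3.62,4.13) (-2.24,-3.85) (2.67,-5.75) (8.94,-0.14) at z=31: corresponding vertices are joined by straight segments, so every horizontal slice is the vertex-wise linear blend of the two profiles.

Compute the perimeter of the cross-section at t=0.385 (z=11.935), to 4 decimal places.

Cross-section at t=0.385: each vertex is (1-t)·p0[i] + t·p1[i].
  v1: (1-0.385)·(1.26,2.78) + 0.385·(4.34,5.17) = (2.4458,3.7001)
  v2: (1-0.385)·(-3.15,2.34) + 0.385·(-3.62,4.13) = (-3.3310,3.0291)
  v3: (1-0.385)·(-2.63,-2.37) + 0.385·(-2.24,-3.85) = (-2.4798,-2.9398)
  v4: (1-0.385)·(0.28,-2.34) + 0.385·(2.67,-5.75) = (1.2001,-3.6528)
  v5: (1-0.385)·(4.17,-0.06) + 0.385·(8.94,-0.14) = (6.0065,-0.0908)
Perimeter = Σ |v_{i+1} − v_i|:
  edge 1→2: √(-5.7767² + -0.6710²) = 5.8156 (running 5.8156)
  edge 2→3: √(0.8511² + -5.9689²) = 6.0293 (running 11.8449)
  edge 3→4: √(3.6800² + -0.7130²) = 3.7484 (running 15.5934)
  edge 4→5: √(4.8063² + 3.5621²) = 5.9824 (running 21.5757)
  edge 5→1: √(-3.5606² + 3.7909²) = 5.2009 (running 26.7766)
Perimeter = 26.7766

Perimeter at t=0.385: 26.7766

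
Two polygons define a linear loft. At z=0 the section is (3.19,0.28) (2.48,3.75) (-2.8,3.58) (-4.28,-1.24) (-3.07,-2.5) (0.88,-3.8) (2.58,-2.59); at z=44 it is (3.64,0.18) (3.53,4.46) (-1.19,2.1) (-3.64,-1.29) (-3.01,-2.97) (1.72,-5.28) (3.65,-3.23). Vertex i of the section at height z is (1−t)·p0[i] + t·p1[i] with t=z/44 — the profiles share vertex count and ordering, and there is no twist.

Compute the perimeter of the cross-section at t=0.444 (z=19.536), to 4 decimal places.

Perimeter at t=0.444: 25.5120

Cross-section at t=0.444: each vertex is (1-t)·p0[i] + t·p1[i].
  v1: (1-0.444)·(3.19,0.28) + 0.444·(3.64,0.18) = (3.3898,0.2356)
  v2: (1-0.444)·(2.48,3.75) + 0.444·(3.53,4.46) = (2.9462,4.0652)
  v3: (1-0.444)·(-2.8,3.58) + 0.444·(-1.19,2.1) = (-2.0852,2.9229)
  v4: (1-0.444)·(-4.28,-1.24) + 0.444·(-3.64,-1.29) = (-3.9958,-1.2622)
  v5: (1-0.444)·(-3.07,-2.5) + 0.444·(-3.01,-2.97) = (-3.0434,-2.7087)
  v6: (1-0.444)·(0.88,-3.8) + 0.444·(1.72,-5.28) = (1.2530,-4.4571)
  v7: (1-0.444)·(2.58,-2.59) + 0.444·(3.65,-3.23) = (3.0551,-2.8742)
Perimeter = Σ |v_{i+1} − v_i|:
  edge 1→2: √(-0.4436² + 3.8296²) = 3.8552 (running 3.8552)
  edge 2→3: √(-5.0314² + -1.1424²) = 5.1594 (running 9.0147)
  edge 3→4: √(-1.9107² + -4.1851²) = 4.6006 (running 13.6153)
  edge 4→5: √(0.9525² + -1.4465²) = 1.7319 (running 15.3472)
  edge 5→6: √(4.2963² + -1.7484²) = 4.6385 (running 19.9857)
  edge 6→7: √(1.8021² + 1.5830²) = 2.3986 (running 22.3843)
  edge 7→1: √(0.3347² + 3.1098²) = 3.1277 (running 25.5120)
Perimeter = 25.5120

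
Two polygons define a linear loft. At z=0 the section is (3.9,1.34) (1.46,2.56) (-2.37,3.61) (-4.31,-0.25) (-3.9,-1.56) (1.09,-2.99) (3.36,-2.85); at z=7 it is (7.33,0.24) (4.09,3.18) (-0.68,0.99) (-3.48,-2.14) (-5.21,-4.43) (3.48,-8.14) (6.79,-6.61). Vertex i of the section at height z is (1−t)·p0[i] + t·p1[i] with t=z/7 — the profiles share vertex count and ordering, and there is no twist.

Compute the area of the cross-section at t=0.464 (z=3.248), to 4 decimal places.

Area at t=0.464: 59.1421

Cross-section at t=0.464: each vertex is (1-t)·p0[i] + t·p1[i].
  v1: (1-0.464)·(3.9,1.34) + 0.464·(7.33,0.24) = (5.4915,0.8296)
  v2: (1-0.464)·(1.46,2.56) + 0.464·(4.09,3.18) = (2.6803,2.8477)
  v3: (1-0.464)·(-2.37,3.61) + 0.464·(-0.68,0.99) = (-1.5858,2.3943)
  v4: (1-0.464)·(-4.31,-0.25) + 0.464·(-3.48,-2.14) = (-3.9249,-1.1270)
  v5: (1-0.464)·(-3.9,-1.56) + 0.464·(-5.21,-4.43) = (-4.5078,-2.8917)
  v6: (1-0.464)·(1.09,-2.99) + 0.464·(3.48,-8.14) = (2.1990,-5.3796)
  v7: (1-0.464)·(3.36,-2.85) + 0.464·(6.79,-6.61) = (4.9515,-4.5946)
Shoelace sum Σ(x_i·y_{i+1} − x_{i+1}·y_i):
  i=1: 5.4915·2.8477 − 2.6803·0.8296 = +13.4145 (running +13.4145)
  i=2: 2.6803·2.3943 − -1.5858·2.8477 = +10.9335 (running +24.3480)
  i=3: -1.5858·-1.1270 − -3.9249·2.3943 = +11.1846 (running +35.5326)
  i=4: -3.9249·-2.8917 − -4.5078·-1.1270 = +6.2693 (running +41.8019)
  i=5: -4.5078·-5.3796 − 2.1990·-2.8917 = +30.6091 (running +72.4110)
  i=6: 2.1990·-4.5946 − 4.9515·-5.3796 = +16.5338 (running +88.9448)
  i=7: 4.9515·0.8296 − 5.4915·-4.5946 = +29.3393 (running +118.2841)
Area = |Σ|/2 = |118.2841|/2 = 59.1421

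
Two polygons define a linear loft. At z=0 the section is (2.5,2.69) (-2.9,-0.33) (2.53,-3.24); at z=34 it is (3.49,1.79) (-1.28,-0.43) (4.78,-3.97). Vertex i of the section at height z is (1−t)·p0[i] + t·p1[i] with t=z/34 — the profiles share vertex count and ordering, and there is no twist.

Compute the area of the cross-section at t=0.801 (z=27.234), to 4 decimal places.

Area at t=0.801: 15.4178

Cross-section at t=0.801: each vertex is (1-t)·p0[i] + t·p1[i].
  v1: (1-0.801)·(2.5,2.69) + 0.801·(3.49,1.79) = (3.2930,1.9691)
  v2: (1-0.801)·(-2.9,-0.33) + 0.801·(-1.28,-0.43) = (-1.6024,-0.4101)
  v3: (1-0.801)·(2.53,-3.24) + 0.801·(4.78,-3.97) = (4.3323,-3.8247)
Shoelace sum Σ(x_i·y_{i+1} − x_{i+1}·y_i):
  i=1: 3.2930·-0.4101 − -1.6024·1.9691 = +1.8048 (running +1.8048)
  i=2: -1.6024·-3.8247 − 4.3323·-0.4101 = +7.9053 (running +9.7101)
  i=3: 4.3323·1.9691 − 3.2930·-3.8247 = +21.1254 (running +30.8355)
Area = |Σ|/2 = |30.8355|/2 = 15.4178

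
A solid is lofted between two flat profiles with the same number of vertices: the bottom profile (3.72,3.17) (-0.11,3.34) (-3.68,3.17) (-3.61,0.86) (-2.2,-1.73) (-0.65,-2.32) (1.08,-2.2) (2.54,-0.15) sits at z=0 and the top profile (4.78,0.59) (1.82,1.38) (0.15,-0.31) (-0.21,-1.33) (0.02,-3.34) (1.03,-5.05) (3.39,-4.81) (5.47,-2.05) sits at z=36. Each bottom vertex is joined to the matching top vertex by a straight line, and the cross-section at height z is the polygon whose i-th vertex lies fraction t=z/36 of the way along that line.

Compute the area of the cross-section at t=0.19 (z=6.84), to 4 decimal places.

Area at t=0.19: 30.3781

Cross-section at t=0.19: each vertex is (1-t)·p0[i] + t·p1[i].
  v1: (1-0.19)·(3.72,3.17) + 0.19·(4.78,0.59) = (3.9214,2.6798)
  v2: (1-0.19)·(-0.11,3.34) + 0.19·(1.82,1.38) = (0.2567,2.9676)
  v3: (1-0.19)·(-3.68,3.17) + 0.19·(0.15,-0.31) = (-2.9523,2.5088)
  v4: (1-0.19)·(-3.61,0.86) + 0.19·(-0.21,-1.33) = (-2.9640,0.4439)
  v5: (1-0.19)·(-2.2,-1.73) + 0.19·(0.02,-3.34) = (-1.7782,-2.0359)
  v6: (1-0.19)·(-0.65,-2.32) + 0.19·(1.03,-5.05) = (-0.3308,-2.8387)
  v7: (1-0.19)·(1.08,-2.2) + 0.19·(3.39,-4.81) = (1.5189,-2.6959)
  v8: (1-0.19)·(2.54,-0.15) + 0.19·(5.47,-2.05) = (3.0967,-0.5110)
Shoelace sum Σ(x_i·y_{i+1} − x_{i+1}·y_i):
  i=1: 3.9214·2.9676 − 0.2567·2.6798 = +10.9492 (running +10.9492)
  i=2: 0.2567·2.5088 − -2.9523·2.9676 = +9.4053 (running +20.3545)
  i=3: -2.9523·0.4439 − -2.9640·2.5088 = +6.1256 (running +26.4801)
  i=4: -2.9640·-2.0359 − -1.7782·0.4439 = +6.8238 (running +33.3038)
  i=5: -1.7782·-2.8387 − -0.3308·-2.0359 = +4.3743 (running +37.6781)
  i=6: -0.3308·-2.6959 − 1.5189·-2.8387 = +5.2035 (running +42.8816)
  i=7: 1.5189·-0.5110 − 3.0967·-2.6959 = +7.5722 (running +50.4538)
  i=8: 3.0967·2.6798 − 3.9214·-0.5110 = +10.3024 (running +60.7562)
Area = |Σ|/2 = |60.7562|/2 = 30.3781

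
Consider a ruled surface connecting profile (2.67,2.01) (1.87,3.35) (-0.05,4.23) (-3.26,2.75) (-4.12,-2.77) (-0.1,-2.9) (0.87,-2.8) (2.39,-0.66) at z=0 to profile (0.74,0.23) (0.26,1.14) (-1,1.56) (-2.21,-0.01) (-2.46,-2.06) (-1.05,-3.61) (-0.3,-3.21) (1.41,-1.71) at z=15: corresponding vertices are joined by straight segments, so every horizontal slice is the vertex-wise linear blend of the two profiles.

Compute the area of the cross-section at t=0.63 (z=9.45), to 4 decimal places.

Cross-section at t=0.63: each vertex is (1-t)·p0[i] + t·p1[i].
  v1: (1-0.63)·(2.67,2.01) + 0.63·(0.74,0.23) = (1.4541,0.8886)
  v2: (1-0.63)·(1.87,3.35) + 0.63·(0.26,1.14) = (0.8557,1.9577)
  v3: (1-0.63)·(-0.05,4.23) + 0.63·(-1,1.56) = (-0.6485,2.5479)
  v4: (1-0.63)·(-3.26,2.75) + 0.63·(-2.21,-0.01) = (-2.5985,1.0112)
  v5: (1-0.63)·(-4.12,-2.77) + 0.63·(-2.46,-2.06) = (-3.0742,-2.3227)
  v6: (1-0.63)·(-0.1,-2.9) + 0.63·(-1.05,-3.61) = (-0.6985,-3.3473)
  v7: (1-0.63)·(0.87,-2.8) + 0.63·(-0.3,-3.21) = (0.1329,-3.0583)
  v8: (1-0.63)·(2.39,-0.66) + 0.63·(1.41,-1.71) = (1.7726,-1.3215)
Shoelace sum Σ(x_i·y_{i+1} − x_{i+1}·y_i):
  i=1: 1.4541·1.9577 − 0.8557·0.8886 = +2.0863 (running +2.0863)
  i=2: 0.8557·2.5479 − -0.6485·1.9577 = +3.4498 (running +5.5361)
  i=3: -0.6485·1.0112 − -2.5985·2.5479 = +5.9650 (running +11.5011)
  i=4: -2.5985·-2.3227 − -3.0742·1.0112 = +9.1442 (running +20.6452)
  i=5: -3.0742·-3.3473 − -0.6985·-2.3227 = +8.6679 (running +29.3131)
  i=6: -0.6985·-3.0583 − 0.1329·-3.3473 = +2.5811 (running +31.8942)
  i=7: 0.1329·-1.3215 − 1.7726·-3.0583 = +5.2455 (running +37.1397)
  i=8: 1.7726·0.8886 − 1.4541·-1.3215 = +3.4967 (running +40.6364)
Area = |Σ|/2 = |40.6364|/2 = 20.3182

Area at t=0.63: 20.3182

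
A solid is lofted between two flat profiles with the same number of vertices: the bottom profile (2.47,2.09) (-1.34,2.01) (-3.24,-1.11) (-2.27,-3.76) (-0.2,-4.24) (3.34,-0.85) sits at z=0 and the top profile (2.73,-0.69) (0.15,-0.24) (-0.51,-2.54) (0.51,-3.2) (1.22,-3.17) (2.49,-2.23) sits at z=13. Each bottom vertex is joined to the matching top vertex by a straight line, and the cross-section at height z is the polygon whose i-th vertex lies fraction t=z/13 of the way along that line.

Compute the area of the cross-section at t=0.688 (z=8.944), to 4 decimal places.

Area at t=0.688: 11.9002

Cross-section at t=0.688: each vertex is (1-t)·p0[i] + t·p1[i].
  v1: (1-0.688)·(2.47,2.09) + 0.688·(2.73,-0.69) = (2.6489,0.1774)
  v2: (1-0.688)·(-1.34,2.01) + 0.688·(0.15,-0.24) = (-0.3149,0.4620)
  v3: (1-0.688)·(-3.24,-1.11) + 0.688·(-0.51,-2.54) = (-1.3618,-2.0938)
  v4: (1-0.688)·(-2.27,-3.76) + 0.688·(0.51,-3.2) = (-0.3574,-3.3747)
  v5: (1-0.688)·(-0.2,-4.24) + 0.688·(1.22,-3.17) = (0.7770,-3.5038)
  v6: (1-0.688)·(3.34,-0.85) + 0.688·(2.49,-2.23) = (2.7552,-1.7994)
Shoelace sum Σ(x_i·y_{i+1} − x_{i+1}·y_i):
  i=1: 2.6489·0.4620 − -0.3149·0.1774 = +1.2796 (running +1.2796)
  i=2: -0.3149·-2.0938 − -1.3618·0.4620 = +1.2884 (running +2.5681)
  i=3: -1.3618·-3.3747 − -0.3574·-2.0938 = +3.8473 (running +6.4154)
  i=4: -0.3574·-3.5038 − 0.7770·-3.3747 = +3.8742 (running +10.2895)
  i=5: 0.7770·-1.7994 − 2.7552·-3.5038 = +8.2557 (running +18.5452)
  i=6: 2.7552·0.1774 − 2.6489·-1.7994 = +5.2552 (running +23.8004)
Area = |Σ|/2 = |23.8004|/2 = 11.9002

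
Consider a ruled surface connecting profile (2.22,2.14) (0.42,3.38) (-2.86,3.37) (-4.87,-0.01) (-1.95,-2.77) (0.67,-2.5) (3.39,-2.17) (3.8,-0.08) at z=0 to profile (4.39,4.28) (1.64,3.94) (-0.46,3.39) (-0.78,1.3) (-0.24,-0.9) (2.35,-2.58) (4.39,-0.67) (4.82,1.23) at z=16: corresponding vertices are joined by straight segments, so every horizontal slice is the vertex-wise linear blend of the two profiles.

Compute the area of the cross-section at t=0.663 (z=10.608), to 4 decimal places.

Cross-section at t=0.663: each vertex is (1-t)·p0[i] + t·p1[i].
  v1: (1-0.663)·(2.22,2.14) + 0.663·(4.39,4.28) = (3.6587,3.5588)
  v2: (1-0.663)·(0.42,3.38) + 0.663·(1.64,3.94) = (1.2289,3.7513)
  v3: (1-0.663)·(-2.86,3.37) + 0.663·(-0.46,3.39) = (-1.2688,3.3833)
  v4: (1-0.663)·(-4.87,-0.01) + 0.663·(-0.78,1.3) = (-2.1583,0.8585)
  v5: (1-0.663)·(-1.95,-2.77) + 0.663·(-0.24,-0.9) = (-0.8163,-1.5302)
  v6: (1-0.663)·(0.67,-2.5) + 0.663·(2.35,-2.58) = (1.7838,-2.5530)
  v7: (1-0.663)·(3.39,-2.17) + 0.663·(4.39,-0.67) = (4.0530,-1.1755)
  v8: (1-0.663)·(3.8,-0.08) + 0.663·(4.82,1.23) = (4.4763,0.7885)
Shoelace sum Σ(x_i·y_{i+1} − x_{i+1}·y_i):
  i=1: 3.6587·3.7513 − 1.2289·3.5588 = +9.3516 (running +9.3516)
  i=2: 1.2289·3.3833 − -1.2688·3.7513 = +8.9172 (running +18.2687)
  i=3: -1.2688·0.8585 − -2.1583·3.3833 = +6.2129 (running +24.4816)
  i=4: -2.1583·-1.5302 − -0.8163·0.8585 = +4.0034 (running +28.4851)
  i=5: -0.8163·-2.5530 − 1.7838·-1.5302 = +4.8136 (running +33.2987)
  i=6: 1.7838·-1.1755 − 4.0530·-2.5530 = +8.2506 (running +41.5492)
  i=7: 4.0530·0.7885 − 4.4763·-1.1755 = +8.4578 (running +50.0070)
  i=8: 4.4763·3.5588 − 3.6587·0.7885 = +13.0452 (running +63.0522)
Area = |Σ|/2 = |63.0522|/2 = 31.5261

Area at t=0.663: 31.5261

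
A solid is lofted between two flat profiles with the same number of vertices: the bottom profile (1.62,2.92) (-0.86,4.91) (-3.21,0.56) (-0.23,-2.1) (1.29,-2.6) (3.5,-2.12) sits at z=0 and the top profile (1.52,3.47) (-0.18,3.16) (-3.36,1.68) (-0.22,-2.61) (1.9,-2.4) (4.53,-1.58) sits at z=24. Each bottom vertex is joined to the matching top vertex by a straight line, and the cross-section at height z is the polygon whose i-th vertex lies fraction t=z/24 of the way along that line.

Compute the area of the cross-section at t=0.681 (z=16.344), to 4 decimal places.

Cross-section at t=0.681: each vertex is (1-t)·p0[i] + t·p1[i].
  v1: (1-0.681)·(1.62,2.92) + 0.681·(1.52,3.47) = (1.5519,3.2946)
  v2: (1-0.681)·(-0.86,4.91) + 0.681·(-0.18,3.16) = (-0.3969,3.7183)
  v3: (1-0.681)·(-3.21,0.56) + 0.681·(-3.36,1.68) = (-3.3121,1.3227)
  v4: (1-0.681)·(-0.23,-2.1) + 0.681·(-0.22,-2.61) = (-0.2232,-2.4473)
  v5: (1-0.681)·(1.29,-2.6) + 0.681·(1.9,-2.4) = (1.7054,-2.4638)
  v6: (1-0.681)·(3.5,-2.12) + 0.681·(4.53,-1.58) = (4.2014,-1.7523)
Shoelace sum Σ(x_i·y_{i+1} − x_{i+1}·y_i):
  i=1: 1.5519·3.7183 − -0.3969·3.2946 = +7.0780 (running +7.0780)
  i=2: -0.3969·1.3227 − -3.3121·3.7183 = +11.7904 (running +18.8684)
  i=3: -3.3121·-2.4473 − -0.2232·1.3227 = +8.4011 (running +27.2695)
  i=4: -0.2232·-2.4638 − 1.7054·-2.4473 = +4.7236 (running +31.9931)
  i=5: 1.7054·-1.7523 − 4.2014·-2.4638 = +7.3632 (running +39.3562)
  i=6: 4.2014·3.2946 − 1.5519·-1.7523 = +16.5612 (running +55.9174)
Area = |Σ|/2 = |55.9174|/2 = 27.9587

Area at t=0.681: 27.9587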